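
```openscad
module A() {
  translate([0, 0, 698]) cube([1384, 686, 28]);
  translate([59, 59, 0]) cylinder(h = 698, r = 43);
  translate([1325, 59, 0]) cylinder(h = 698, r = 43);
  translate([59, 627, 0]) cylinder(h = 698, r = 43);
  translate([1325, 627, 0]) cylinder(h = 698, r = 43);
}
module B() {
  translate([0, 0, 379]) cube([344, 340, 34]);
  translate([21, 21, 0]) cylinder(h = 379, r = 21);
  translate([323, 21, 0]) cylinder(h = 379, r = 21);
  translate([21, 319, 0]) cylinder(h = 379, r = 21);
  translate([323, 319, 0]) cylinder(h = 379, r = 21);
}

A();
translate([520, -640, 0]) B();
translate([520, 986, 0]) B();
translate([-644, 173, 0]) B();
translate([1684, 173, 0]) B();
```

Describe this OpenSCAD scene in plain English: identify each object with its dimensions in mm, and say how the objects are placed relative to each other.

A is a rectangular dining table. The top is 1384×686×28 mm with its upper surface at z = 726 mm. It stands on four round legs of 86 mm diameter, each leg's bounding box inset 16 mm from the nearest pair of top edges, running from the floor to the underside of the top.

B is a four-legged stool. The seat is 344×340 mm, 34 mm thick, top at z = 413 mm. It stands on four round legs, each 42 mm in diameter, from z = 0 to the seat underside, each leg's axis is inset half a diameter from the nearest pair of seat edges (so the leg's bounding box is flush with the corner).

Four stools sit around the table at the −y, +y, −x, +x sides.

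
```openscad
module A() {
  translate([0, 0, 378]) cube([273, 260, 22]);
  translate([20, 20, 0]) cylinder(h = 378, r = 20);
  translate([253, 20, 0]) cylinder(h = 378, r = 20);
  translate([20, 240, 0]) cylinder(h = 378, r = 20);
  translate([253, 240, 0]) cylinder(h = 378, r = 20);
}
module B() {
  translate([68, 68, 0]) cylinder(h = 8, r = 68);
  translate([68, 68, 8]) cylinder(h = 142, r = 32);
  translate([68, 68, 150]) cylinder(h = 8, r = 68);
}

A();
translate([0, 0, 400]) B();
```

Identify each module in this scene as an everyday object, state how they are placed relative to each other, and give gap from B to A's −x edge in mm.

A is a stool. B is a spool. The spool is on top of the stool. The gap from the spool to the stool's −x edge is 0 mm.

The spool's min-x is at 0; the stool's min-x is 0; gap = 0 mm.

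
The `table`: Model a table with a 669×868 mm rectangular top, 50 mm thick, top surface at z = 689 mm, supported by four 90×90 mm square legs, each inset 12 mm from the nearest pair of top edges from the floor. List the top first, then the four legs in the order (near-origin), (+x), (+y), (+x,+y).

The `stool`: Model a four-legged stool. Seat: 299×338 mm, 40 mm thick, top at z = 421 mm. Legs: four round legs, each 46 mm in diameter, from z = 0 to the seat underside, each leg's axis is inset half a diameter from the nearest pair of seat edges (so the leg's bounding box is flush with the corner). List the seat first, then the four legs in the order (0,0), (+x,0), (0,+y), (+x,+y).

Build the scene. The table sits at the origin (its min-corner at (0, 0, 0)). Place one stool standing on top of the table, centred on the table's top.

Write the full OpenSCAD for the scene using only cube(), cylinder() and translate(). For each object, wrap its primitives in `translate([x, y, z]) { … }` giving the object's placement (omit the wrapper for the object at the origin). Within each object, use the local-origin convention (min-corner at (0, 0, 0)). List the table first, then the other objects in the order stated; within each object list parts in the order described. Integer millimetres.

translate([0, 0, 639]) cube([669, 868, 50]);
translate([12, 12, 0]) cube([90, 90, 639]);
translate([567, 12, 0]) cube([90, 90, 639]);
translate([12, 766, 0]) cube([90, 90, 639]);
translate([567, 766, 0]) cube([90, 90, 639]);
translate([185, 265, 689]) {
  translate([0, 0, 381]) cube([299, 338, 40]);
  translate([23, 23, 0]) cylinder(h = 381, r = 23);
  translate([276, 23, 0]) cylinder(h = 381, r = 23);
  translate([23, 315, 0]) cylinder(h = 381, r = 23);
  translate([276, 315, 0]) cylinder(h = 381, r = 23);
}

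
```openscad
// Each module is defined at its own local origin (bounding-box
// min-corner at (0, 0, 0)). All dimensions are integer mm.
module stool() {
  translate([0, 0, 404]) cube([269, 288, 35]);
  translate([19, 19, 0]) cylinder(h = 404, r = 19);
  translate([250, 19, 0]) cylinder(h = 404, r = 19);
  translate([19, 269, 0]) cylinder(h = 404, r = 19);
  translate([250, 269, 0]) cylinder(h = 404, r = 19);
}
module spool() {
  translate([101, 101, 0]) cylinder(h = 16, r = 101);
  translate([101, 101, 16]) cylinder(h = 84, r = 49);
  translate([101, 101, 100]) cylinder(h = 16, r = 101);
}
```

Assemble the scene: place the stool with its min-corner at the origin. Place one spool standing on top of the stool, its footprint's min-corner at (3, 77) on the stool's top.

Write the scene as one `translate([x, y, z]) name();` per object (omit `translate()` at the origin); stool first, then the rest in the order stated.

stool();
translate([3, 77, 439]) spool();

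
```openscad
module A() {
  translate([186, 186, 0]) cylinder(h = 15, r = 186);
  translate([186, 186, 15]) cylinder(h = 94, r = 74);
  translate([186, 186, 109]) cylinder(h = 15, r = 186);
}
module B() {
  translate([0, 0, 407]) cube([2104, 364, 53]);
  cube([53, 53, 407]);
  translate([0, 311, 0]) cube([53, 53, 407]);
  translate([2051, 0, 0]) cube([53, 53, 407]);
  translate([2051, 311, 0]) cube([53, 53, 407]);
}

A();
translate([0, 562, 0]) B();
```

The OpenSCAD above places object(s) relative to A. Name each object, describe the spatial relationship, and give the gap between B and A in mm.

A is a spool. B is a bench. The bench is on the floor beside the spool on its +y side. The gap between the bench and the spool is 190 mm.

The bench's nearest face is 190 mm from the spool's +y face.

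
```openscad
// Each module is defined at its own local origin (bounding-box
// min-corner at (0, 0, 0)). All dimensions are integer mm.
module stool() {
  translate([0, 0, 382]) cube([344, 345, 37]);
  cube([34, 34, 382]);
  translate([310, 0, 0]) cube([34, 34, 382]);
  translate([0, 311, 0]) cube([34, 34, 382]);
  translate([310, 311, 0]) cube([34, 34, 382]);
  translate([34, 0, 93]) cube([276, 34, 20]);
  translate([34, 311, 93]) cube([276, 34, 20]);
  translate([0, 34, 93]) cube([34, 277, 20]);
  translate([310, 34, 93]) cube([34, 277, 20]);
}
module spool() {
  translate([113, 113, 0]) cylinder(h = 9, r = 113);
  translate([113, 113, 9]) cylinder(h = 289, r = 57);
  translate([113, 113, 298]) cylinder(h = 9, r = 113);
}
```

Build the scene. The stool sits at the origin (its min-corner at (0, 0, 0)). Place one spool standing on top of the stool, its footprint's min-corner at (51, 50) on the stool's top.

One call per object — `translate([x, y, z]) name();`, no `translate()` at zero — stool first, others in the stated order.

stool();
translate([51, 50, 419]) spool();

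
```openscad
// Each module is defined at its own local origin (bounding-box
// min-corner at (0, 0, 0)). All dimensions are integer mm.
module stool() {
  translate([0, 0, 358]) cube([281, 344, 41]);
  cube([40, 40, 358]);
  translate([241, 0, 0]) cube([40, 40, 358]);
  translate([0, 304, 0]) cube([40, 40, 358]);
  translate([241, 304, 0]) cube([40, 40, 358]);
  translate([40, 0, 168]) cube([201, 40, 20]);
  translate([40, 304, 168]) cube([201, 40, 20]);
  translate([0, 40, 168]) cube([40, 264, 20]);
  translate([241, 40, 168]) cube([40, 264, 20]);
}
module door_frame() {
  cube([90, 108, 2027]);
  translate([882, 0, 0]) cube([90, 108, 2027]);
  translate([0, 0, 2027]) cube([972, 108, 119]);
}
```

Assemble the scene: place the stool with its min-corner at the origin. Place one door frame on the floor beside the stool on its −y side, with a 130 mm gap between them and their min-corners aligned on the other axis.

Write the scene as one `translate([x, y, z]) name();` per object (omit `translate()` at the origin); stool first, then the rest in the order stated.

stool();
translate([0, -238, 0]) door_frame();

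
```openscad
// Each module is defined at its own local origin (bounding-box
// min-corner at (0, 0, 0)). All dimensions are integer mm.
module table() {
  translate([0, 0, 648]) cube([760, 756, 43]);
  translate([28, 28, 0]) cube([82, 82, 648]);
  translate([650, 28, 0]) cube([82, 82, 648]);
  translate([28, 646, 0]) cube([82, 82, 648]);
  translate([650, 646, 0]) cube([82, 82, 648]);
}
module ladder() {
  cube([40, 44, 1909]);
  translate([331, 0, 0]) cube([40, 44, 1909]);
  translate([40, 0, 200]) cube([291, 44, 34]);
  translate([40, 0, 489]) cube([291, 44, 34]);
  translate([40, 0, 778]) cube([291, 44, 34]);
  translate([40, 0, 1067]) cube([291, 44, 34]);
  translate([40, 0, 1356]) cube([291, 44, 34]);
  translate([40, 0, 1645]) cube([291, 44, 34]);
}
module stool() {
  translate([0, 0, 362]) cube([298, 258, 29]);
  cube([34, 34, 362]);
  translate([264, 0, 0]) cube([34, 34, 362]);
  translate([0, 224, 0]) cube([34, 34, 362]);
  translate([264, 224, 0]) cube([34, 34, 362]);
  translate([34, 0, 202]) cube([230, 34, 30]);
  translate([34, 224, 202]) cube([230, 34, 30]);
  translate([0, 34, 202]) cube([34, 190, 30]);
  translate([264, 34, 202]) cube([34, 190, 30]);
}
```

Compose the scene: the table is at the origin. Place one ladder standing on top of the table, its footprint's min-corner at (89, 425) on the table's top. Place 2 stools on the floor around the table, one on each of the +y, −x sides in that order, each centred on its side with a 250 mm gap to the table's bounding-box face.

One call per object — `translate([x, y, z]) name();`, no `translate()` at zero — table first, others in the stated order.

table();
translate([89, 425, 691]) ladder();
translate([231, 1006, 0]) stool();
translate([-548, 249, 0]) stool();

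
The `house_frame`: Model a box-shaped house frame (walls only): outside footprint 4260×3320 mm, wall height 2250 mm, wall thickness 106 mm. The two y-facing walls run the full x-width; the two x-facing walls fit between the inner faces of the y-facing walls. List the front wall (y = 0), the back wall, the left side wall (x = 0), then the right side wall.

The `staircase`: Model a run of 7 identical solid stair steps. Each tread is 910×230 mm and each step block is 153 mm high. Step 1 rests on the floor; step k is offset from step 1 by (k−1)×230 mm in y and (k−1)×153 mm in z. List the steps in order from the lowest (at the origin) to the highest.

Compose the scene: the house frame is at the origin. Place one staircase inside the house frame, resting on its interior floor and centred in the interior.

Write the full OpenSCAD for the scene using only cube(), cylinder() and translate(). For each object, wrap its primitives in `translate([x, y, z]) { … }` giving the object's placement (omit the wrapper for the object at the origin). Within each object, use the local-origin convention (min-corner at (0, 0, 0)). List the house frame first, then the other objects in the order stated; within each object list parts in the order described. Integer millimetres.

cube([4260, 106, 2250]);
translate([0, 3214, 0]) cube([4260, 106, 2250]);
translate([0, 106, 0]) cube([106, 3108, 2250]);
translate([4154, 106, 0]) cube([106, 3108, 2250]);
translate([1675, 855, 0]) {
  cube([910, 230, 153]);
  translate([0, 230, 153]) cube([910, 230, 153]);
  translate([0, 460, 306]) cube([910, 230, 153]);
  translate([0, 690, 459]) cube([910, 230, 153]);
  translate([0, 920, 612]) cube([910, 230, 153]);
  translate([0, 1150, 765]) cube([910, 230, 153]);
  translate([0, 1380, 918]) cube([910, 230, 153]);
}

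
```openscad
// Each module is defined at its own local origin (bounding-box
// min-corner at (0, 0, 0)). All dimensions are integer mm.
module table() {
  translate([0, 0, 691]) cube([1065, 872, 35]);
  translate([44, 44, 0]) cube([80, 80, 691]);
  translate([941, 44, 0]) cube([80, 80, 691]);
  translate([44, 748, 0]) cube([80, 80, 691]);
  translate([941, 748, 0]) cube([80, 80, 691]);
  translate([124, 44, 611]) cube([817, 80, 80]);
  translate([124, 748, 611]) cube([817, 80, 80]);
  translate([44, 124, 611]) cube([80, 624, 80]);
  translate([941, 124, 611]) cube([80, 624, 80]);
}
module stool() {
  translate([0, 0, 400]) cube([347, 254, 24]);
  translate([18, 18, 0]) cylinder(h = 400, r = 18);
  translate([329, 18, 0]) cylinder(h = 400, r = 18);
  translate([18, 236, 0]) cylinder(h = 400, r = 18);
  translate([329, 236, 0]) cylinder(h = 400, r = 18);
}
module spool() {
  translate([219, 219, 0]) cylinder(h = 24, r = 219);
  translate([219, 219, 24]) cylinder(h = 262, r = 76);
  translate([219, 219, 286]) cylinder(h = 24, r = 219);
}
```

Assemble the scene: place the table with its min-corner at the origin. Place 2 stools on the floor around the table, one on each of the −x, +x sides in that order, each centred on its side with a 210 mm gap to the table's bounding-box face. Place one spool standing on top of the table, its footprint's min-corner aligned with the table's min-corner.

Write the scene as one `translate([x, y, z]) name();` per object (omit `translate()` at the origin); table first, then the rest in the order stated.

table();
translate([-557, 309, 0]) stool();
translate([1275, 309, 0]) stool();
translate([0, 0, 726]) spool();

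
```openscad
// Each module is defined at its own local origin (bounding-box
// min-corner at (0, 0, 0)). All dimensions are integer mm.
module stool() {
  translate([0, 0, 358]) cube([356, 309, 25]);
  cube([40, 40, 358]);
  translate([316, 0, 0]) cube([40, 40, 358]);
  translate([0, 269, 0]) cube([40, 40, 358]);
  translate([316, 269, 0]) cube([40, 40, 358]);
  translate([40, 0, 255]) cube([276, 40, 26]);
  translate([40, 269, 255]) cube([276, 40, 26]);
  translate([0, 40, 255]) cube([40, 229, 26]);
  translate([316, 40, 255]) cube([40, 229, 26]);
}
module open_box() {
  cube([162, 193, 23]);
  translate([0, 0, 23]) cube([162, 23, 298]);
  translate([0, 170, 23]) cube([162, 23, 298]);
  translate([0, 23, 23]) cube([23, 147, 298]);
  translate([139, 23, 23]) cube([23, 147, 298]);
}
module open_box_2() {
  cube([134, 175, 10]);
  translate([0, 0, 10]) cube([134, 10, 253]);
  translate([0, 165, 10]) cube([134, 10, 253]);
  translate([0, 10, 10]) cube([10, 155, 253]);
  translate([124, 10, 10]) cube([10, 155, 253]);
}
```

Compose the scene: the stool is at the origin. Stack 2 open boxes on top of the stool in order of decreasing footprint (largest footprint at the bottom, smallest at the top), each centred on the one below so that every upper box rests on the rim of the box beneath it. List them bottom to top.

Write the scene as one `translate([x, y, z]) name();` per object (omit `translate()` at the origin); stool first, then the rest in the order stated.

stool();
translate([97, 58, 383]) open_box();
translate([111, 67, 704]) open_box_2();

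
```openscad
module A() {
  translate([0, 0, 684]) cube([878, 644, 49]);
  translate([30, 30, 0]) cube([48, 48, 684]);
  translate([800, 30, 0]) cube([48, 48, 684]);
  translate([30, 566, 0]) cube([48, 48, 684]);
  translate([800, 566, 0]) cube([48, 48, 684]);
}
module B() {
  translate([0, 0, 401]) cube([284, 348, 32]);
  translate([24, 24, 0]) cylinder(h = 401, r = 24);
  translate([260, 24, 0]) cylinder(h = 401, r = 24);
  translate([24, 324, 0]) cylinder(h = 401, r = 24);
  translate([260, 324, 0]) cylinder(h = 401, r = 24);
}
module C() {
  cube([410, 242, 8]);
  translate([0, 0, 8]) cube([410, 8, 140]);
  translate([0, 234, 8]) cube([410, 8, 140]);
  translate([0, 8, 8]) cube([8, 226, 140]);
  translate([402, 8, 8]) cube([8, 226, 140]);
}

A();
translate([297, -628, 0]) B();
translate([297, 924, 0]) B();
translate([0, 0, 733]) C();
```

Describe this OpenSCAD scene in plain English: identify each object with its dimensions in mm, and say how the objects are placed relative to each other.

A is a table: top 878 mm (x) × 644 mm (y), 49 mm thick, upper face at z = 733 mm, on four 48×48 mm square legs, each inset 30 mm from the nearest pair of top edges, running from z = 0 to the bottom of the top.

B is a simple wooden stool: a rectangular seat 284 mm (x) by 348 mm (y), 32 mm thick, top face at z = 433 mm, on four round legs, each 48 mm in diameter. The legs rest on z = 0, each leg's axis is inset half a diameter from the nearest pair of seat edges (so the leg's bounding box is flush with the corner).

C is an open storage box with external size 410×242×148 mm and wall thickness 8 mm (the base is also 8 mm thick). The base covers the whole footprint; the four walls stand on the base, with the y-facing walls full-width and the x-facing walls fitting between their inner faces.

Two stools sit around the table at the −y, +y sides. The open box is on top of the table.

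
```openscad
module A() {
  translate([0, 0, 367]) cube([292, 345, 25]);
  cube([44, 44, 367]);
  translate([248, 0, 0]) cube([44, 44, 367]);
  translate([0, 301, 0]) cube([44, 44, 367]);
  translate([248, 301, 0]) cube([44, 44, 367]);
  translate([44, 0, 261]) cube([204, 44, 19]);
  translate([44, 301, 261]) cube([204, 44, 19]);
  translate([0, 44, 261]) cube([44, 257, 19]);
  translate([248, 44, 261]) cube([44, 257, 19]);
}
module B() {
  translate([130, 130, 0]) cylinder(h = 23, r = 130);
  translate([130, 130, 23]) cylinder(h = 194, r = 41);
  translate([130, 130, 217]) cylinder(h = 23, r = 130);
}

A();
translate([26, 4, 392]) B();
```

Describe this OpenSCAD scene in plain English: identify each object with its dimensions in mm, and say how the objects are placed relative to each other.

A is a simple wooden stool: a rectangular seat 292 mm (x) by 345 mm (y), 25 mm thick, top face at z = 392 mm, on four square legs, each 44×44 mm in cross-section. The legs rest on z = 0, each flush with a corner of the seat. Four stretchers, 44 mm wide and 19 mm tall, connect adjacent legs with their undersides at z = 261 mm, each running between the inner faces of the legs it joins and aligned with the legs' outer faces on the other axis.

B is a spool: two coaxial disc flanges of radius 130 mm and thickness 23 mm, joined by a core cylinder of radius 41 mm and height 194 mm. The lower flange rests on z = 0 and the three cylinders share a vertical axis.

The spool is on top of the stool.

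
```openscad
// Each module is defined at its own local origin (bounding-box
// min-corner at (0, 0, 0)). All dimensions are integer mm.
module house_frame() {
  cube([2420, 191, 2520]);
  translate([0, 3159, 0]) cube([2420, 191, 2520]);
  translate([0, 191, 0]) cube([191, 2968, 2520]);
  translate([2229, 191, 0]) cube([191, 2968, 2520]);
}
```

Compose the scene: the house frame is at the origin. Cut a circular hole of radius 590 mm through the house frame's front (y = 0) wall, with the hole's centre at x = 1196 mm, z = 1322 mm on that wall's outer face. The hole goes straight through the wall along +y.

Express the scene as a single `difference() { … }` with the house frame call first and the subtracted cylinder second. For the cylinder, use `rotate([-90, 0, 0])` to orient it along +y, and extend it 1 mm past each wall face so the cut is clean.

difference() {
  house_frame();
  translate([1196, -1, 1322]) rotate([-90, 0, 0]) cylinder(h = 193, r = 590);
}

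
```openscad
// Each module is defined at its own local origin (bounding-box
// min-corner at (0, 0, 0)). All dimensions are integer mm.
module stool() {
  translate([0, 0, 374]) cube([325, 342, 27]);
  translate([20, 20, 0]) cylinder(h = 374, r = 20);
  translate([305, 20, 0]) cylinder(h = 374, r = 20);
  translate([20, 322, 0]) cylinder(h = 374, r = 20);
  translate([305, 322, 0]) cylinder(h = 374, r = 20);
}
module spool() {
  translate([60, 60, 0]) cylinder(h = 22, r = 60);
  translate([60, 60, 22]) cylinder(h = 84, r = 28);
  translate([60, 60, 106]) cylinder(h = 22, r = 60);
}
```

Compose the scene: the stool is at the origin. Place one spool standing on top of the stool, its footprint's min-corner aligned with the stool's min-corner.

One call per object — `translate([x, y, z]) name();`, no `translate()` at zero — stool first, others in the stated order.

stool();
translate([0, 0, 401]) spool();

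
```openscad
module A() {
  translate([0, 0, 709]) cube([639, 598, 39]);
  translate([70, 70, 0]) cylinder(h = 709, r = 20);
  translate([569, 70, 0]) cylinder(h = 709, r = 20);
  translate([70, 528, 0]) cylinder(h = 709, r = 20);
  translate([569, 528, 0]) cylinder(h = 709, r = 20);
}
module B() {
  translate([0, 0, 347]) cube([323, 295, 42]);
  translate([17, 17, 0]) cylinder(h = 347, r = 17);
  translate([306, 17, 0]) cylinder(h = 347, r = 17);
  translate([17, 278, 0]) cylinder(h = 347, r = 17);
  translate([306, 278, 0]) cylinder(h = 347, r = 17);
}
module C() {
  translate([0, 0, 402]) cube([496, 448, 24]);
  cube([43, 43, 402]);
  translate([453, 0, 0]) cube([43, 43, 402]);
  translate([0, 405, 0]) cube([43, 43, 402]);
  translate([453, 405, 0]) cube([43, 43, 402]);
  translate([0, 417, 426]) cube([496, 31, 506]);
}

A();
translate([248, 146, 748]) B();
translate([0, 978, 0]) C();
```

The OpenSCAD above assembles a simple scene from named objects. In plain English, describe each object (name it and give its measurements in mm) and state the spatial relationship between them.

A is a table: top 639 mm (x) × 598 mm (y), 39 mm thick, upper face at z = 748 mm, on four round legs of 40 mm diameter, each leg's bounding box inset 50 mm from the nearest pair of top edges, running from z = 0 to the bottom of the top.

B is a simple wooden stool: a rectangular seat 323 mm (x) by 295 mm (y), 42 mm thick, top face at z = 389 mm, on four round legs, each 34 mm in diameter. The legs rest on z = 0, each leg's axis is inset half a diameter from the nearest pair of seat edges (so the leg's bounding box is flush with the corner).

C is a chair: 496×448 mm seat, 24 mm thick, top at z = 426 mm, on four 43 mm square corner legs flush with the seat edges. A 31 mm thick backrest slab spans the full seat width, extending 506 mm above the seat top, its back face flush with the seat's +y edge.

The stool is on top of the table. The chair is on the floor beside the table on its +y side.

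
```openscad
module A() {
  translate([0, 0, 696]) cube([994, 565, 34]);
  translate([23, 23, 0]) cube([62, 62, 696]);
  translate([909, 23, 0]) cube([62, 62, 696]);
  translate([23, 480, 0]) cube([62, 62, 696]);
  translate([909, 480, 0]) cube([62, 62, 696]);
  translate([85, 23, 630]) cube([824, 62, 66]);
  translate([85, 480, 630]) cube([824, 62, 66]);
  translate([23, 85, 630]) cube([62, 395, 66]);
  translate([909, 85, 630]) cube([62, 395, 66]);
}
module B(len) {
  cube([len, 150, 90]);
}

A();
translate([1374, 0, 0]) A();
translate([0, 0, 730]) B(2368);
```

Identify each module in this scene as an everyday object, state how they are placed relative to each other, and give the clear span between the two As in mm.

Second table starts at x = 1374; first ends at x = 994; clear span = 1374 − 994 = 380 mm.

A is a table. B is a beam. A beam spans the tops of two tables. The clear span between the two tables is 380 mm.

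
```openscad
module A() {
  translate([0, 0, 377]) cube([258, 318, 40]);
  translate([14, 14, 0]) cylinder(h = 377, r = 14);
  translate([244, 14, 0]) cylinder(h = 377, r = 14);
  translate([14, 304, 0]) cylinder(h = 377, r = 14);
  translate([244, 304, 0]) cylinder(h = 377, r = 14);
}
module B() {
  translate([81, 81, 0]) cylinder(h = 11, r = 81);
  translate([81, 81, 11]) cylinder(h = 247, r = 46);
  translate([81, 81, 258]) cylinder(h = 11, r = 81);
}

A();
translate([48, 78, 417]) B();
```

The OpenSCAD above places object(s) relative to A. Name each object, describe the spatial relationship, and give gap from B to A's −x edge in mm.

A is a stool. B is a spool. The spool is on top of the stool, centred. The gap from the spool to the stool's −x edge is 48 mm.

The spool's min-x is at 48; the stool's min-x is 0; gap = 48 mm.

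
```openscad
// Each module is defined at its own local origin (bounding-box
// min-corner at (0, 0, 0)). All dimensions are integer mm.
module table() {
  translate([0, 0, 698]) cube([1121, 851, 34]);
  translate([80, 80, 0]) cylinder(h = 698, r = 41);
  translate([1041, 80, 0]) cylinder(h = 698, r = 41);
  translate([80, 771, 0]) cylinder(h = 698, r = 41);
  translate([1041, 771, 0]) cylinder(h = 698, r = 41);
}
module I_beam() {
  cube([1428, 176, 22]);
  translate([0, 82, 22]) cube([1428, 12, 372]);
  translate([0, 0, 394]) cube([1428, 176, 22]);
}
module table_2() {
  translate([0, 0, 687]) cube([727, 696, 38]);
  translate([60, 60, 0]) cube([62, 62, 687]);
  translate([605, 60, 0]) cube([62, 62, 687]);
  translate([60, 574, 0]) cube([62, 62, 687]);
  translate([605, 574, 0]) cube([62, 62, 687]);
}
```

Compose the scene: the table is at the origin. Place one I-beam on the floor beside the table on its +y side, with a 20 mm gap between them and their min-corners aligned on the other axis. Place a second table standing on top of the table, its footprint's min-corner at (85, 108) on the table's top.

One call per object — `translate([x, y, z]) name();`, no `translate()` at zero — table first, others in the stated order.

table();
translate([0, 871, 0]) I_beam();
translate([85, 108, 732]) table_2();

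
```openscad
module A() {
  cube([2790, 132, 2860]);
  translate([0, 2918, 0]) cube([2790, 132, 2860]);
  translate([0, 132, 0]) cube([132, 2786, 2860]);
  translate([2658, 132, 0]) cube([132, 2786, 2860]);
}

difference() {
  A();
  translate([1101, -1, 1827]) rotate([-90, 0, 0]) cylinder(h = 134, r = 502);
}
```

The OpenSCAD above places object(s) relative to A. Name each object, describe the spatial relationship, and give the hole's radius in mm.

A is a house frame. The house frame has a circular hole through its front wall. The hole's radius is 502 mm.

The subtracted cylinder has r = 502 mm.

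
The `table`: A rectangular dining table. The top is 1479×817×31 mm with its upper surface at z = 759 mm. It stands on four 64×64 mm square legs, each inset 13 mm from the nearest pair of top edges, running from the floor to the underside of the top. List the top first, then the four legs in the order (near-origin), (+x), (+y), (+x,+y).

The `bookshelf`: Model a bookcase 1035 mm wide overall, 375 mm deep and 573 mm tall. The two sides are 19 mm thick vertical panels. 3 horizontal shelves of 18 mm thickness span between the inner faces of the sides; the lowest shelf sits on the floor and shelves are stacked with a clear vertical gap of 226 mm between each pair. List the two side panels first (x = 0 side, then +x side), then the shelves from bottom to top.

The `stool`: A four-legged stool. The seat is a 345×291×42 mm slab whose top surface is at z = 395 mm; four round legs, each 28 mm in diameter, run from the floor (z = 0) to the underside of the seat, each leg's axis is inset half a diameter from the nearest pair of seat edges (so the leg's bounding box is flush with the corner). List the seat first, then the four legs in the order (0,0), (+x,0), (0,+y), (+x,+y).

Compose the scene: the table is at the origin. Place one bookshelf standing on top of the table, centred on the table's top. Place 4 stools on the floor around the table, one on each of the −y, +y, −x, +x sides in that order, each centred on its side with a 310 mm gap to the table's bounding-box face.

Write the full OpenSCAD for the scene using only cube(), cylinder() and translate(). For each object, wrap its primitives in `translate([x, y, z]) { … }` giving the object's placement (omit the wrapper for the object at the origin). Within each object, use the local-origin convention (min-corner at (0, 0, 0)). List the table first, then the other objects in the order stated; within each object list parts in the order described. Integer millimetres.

translate([0, 0, 728]) cube([1479, 817, 31]);
translate([13, 13, 0]) cube([64, 64, 728]);
translate([1402, 13, 0]) cube([64, 64, 728]);
translate([13, 740, 0]) cube([64, 64, 728]);
translate([1402, 740, 0]) cube([64, 64, 728]);
translate([222, 221, 759]) {
  cube([19, 375, 573]);
  translate([1016, 0, 0]) cube([19, 375, 573]);
  translate([19, 0, 0]) cube([997, 375, 18]);
  translate([19, 0, 244]) cube([997, 375, 18]);
  translate([19, 0, 488]) cube([997, 375, 18]);
}
translate([567, -601, 0]) {
  translate([0, 0, 353]) cube([345, 291, 42]);
  translate([14, 14, 0]) cylinder(h = 353, r = 14);
  translate([331, 14, 0]) cylinder(h = 353, r = 14);
  translate([14, 277, 0]) cylinder(h = 353, r = 14);
  translate([331, 277, 0]) cylinder(h = 353, r = 14);
}
translate([567, 1127, 0]) {
  translate([0, 0, 353]) cube([345, 291, 42]);
  translate([14, 14, 0]) cylinder(h = 353, r = 14);
  translate([331, 14, 0]) cylinder(h = 353, r = 14);
  translate([14, 277, 0]) cylinder(h = 353, r = 14);
  translate([331, 277, 0]) cylinder(h = 353, r = 14);
}
translate([-655, 263, 0]) {
  translate([0, 0, 353]) cube([345, 291, 42]);
  translate([14, 14, 0]) cylinder(h = 353, r = 14);
  translate([331, 14, 0]) cylinder(h = 353, r = 14);
  translate([14, 277, 0]) cylinder(h = 353, r = 14);
  translate([331, 277, 0]) cylinder(h = 353, r = 14);
}
translate([1789, 263, 0]) {
  translate([0, 0, 353]) cube([345, 291, 42]);
  translate([14, 14, 0]) cylinder(h = 353, r = 14);
  translate([331, 14, 0]) cylinder(h = 353, r = 14);
  translate([14, 277, 0]) cylinder(h = 353, r = 14);
  translate([331, 277, 0]) cylinder(h = 353, r = 14);
}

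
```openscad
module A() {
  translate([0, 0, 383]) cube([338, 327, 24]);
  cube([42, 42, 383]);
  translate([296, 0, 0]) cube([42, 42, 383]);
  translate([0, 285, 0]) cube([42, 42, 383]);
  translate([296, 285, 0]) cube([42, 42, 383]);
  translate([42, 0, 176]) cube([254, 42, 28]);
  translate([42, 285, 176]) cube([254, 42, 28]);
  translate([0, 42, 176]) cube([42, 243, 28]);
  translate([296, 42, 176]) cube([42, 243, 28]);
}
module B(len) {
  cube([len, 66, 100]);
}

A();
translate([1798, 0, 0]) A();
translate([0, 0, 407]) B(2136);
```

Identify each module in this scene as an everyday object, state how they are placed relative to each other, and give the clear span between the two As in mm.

A is a stool. B is a beam. A beam spans the tops of two stools. The clear span between the two stools is 1460 mm.

Second stool starts at x = 1798; first ends at x = 338; clear span = 1798 − 338 = 1460 mm.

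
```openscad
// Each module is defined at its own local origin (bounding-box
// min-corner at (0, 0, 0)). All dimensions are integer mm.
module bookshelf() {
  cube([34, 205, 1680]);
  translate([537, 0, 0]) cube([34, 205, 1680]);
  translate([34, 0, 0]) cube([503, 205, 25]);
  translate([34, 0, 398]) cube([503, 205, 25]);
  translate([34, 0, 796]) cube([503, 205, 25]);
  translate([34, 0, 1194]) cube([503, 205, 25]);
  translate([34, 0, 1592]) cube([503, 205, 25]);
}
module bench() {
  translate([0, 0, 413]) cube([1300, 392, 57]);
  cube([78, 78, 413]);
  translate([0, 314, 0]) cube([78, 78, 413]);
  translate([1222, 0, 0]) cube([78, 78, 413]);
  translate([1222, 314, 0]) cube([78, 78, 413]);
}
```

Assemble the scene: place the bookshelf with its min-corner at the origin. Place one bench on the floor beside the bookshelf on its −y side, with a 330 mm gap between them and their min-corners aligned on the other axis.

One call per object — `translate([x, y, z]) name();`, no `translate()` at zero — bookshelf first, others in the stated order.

bookshelf();
translate([0, -722, 0]) bench();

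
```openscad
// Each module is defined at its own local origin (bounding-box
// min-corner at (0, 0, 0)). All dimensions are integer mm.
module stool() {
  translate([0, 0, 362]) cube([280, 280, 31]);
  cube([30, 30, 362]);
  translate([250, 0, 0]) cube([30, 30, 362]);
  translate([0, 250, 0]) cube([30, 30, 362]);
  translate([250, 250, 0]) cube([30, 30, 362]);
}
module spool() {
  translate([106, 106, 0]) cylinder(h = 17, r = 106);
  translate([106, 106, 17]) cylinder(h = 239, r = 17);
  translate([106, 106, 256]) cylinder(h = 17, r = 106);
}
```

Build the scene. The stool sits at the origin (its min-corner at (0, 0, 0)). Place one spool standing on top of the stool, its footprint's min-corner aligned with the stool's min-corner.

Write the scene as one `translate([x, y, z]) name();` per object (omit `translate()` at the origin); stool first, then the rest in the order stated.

stool();
translate([0, 0, 393]) spool();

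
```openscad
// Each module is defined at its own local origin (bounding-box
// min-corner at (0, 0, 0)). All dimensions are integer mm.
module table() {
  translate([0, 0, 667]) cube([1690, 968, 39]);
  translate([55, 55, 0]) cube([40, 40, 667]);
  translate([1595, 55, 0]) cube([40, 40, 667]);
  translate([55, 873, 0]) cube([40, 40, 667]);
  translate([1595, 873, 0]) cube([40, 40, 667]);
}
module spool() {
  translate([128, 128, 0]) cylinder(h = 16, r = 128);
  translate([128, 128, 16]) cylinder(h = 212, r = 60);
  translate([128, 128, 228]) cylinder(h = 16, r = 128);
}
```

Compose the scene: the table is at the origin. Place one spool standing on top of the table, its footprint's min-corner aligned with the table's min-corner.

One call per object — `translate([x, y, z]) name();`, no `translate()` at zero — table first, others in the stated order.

table();
translate([0, 0, 706]) spool();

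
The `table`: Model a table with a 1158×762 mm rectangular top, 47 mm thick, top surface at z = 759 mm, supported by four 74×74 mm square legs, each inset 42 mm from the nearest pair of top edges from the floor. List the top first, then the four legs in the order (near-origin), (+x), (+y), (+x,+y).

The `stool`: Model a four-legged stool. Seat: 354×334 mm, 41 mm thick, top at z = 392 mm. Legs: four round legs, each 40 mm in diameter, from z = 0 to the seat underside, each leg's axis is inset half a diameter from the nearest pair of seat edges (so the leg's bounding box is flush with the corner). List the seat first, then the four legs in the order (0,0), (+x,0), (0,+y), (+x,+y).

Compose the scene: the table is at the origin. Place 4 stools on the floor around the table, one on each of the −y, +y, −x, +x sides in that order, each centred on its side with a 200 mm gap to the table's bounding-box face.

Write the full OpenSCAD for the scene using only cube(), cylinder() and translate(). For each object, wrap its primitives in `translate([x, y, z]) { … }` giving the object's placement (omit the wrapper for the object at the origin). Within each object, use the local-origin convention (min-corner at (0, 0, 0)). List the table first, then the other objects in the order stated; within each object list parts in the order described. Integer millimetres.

translate([0, 0, 712]) cube([1158, 762, 47]);
translate([42, 42, 0]) cube([74, 74, 712]);
translate([1042, 42, 0]) cube([74, 74, 712]);
translate([42, 646, 0]) cube([74, 74, 712]);
translate([1042, 646, 0]) cube([74, 74, 712]);
translate([402, -534, 0]) {
  translate([0, 0, 351]) cube([354, 334, 41]);
  translate([20, 20, 0]) cylinder(h = 351, r = 20);
  translate([334, 20, 0]) cylinder(h = 351, r = 20);
  translate([20, 314, 0]) cylinder(h = 351, r = 20);
  translate([334, 314, 0]) cylinder(h = 351, r = 20);
}
translate([402, 962, 0]) {
  translate([0, 0, 351]) cube([354, 334, 41]);
  translate([20, 20, 0]) cylinder(h = 351, r = 20);
  translate([334, 20, 0]) cylinder(h = 351, r = 20);
  translate([20, 314, 0]) cylinder(h = 351, r = 20);
  translate([334, 314, 0]) cylinder(h = 351, r = 20);
}
translate([-554, 214, 0]) {
  translate([0, 0, 351]) cube([354, 334, 41]);
  translate([20, 20, 0]) cylinder(h = 351, r = 20);
  translate([334, 20, 0]) cylinder(h = 351, r = 20);
  translate([20, 314, 0]) cylinder(h = 351, r = 20);
  translate([334, 314, 0]) cylinder(h = 351, r = 20);
}
translate([1358, 214, 0]) {
  translate([0, 0, 351]) cube([354, 334, 41]);
  translate([20, 20, 0]) cylinder(h = 351, r = 20);
  translate([334, 20, 0]) cylinder(h = 351, r = 20);
  translate([20, 314, 0]) cylinder(h = 351, r = 20);
  translate([334, 314, 0]) cylinder(h = 351, r = 20);
}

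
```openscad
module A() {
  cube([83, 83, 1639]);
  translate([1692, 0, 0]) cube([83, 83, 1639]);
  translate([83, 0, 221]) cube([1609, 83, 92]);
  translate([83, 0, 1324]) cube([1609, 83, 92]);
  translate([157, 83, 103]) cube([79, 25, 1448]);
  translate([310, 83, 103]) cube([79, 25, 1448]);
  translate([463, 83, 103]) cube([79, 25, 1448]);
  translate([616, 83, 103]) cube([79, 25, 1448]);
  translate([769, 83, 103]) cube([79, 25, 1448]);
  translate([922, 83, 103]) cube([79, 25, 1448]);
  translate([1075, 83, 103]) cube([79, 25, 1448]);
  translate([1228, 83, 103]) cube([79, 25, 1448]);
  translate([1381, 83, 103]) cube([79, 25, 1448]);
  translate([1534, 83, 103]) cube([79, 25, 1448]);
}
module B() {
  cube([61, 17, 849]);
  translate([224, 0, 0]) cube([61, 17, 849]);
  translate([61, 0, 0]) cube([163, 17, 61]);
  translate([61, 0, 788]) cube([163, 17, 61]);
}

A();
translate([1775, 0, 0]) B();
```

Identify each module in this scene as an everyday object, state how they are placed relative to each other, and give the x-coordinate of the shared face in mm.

A is a fence section. B is a picture frame. The picture frame is against the fence section's +x side, with their −y faces flush. The x-coordinate of the shared face is 1775 mm.

The fence section's +x face and the picture frame's −x face are both at x = 1775 mm.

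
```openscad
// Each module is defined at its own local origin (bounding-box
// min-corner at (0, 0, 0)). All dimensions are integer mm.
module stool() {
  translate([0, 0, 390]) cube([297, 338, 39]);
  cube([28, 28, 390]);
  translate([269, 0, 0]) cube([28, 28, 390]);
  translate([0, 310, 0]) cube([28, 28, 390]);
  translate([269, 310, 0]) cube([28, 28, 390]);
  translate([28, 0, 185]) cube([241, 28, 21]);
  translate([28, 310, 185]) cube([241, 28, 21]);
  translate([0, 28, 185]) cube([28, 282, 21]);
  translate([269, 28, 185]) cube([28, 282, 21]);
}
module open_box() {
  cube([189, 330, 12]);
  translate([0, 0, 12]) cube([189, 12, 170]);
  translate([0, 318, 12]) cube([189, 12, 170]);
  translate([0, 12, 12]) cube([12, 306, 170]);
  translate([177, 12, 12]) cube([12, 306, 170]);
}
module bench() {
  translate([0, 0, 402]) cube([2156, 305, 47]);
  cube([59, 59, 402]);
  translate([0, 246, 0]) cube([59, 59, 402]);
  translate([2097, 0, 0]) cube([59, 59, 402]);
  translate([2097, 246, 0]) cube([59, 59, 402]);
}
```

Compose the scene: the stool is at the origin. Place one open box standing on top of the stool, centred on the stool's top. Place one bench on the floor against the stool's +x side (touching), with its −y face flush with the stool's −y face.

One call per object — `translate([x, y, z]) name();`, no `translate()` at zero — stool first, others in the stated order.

stool();
translate([54, 4, 429]) open_box();
translate([297, 0, 0]) bench();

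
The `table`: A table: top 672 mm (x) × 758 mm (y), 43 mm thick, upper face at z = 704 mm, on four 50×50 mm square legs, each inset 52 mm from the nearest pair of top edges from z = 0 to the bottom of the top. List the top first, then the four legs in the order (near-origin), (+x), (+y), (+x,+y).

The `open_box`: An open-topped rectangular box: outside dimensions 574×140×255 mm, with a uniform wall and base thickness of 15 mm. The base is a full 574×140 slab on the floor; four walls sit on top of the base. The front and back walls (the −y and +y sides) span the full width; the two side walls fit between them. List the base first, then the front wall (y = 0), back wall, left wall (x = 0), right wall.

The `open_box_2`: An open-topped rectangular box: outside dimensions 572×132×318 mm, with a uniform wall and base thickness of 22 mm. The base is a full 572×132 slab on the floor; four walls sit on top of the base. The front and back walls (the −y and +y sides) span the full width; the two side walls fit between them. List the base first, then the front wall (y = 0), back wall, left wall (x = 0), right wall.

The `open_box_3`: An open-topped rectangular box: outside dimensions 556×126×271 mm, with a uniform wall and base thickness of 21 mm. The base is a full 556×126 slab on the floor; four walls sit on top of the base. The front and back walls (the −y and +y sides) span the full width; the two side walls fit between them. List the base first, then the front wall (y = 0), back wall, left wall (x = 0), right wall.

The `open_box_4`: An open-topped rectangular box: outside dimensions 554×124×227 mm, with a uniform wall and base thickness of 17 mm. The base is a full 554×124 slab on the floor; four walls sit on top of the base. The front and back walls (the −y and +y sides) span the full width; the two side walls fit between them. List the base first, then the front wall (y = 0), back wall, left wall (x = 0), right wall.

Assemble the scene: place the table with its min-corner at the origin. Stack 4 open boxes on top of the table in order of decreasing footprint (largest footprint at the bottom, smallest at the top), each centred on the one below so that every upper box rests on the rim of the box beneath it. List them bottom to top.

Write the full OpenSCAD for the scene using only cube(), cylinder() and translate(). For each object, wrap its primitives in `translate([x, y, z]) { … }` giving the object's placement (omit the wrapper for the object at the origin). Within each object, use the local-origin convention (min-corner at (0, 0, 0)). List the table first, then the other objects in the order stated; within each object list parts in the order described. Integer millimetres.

translate([0, 0, 661]) cube([672, 758, 43]);
translate([52, 52, 0]) cube([50, 50, 661]);
translate([570, 52, 0]) cube([50, 50, 661]);
translate([52, 656, 0]) cube([50, 50, 661]);
translate([570, 656, 0]) cube([50, 50, 661]);
translate([49, 309, 704]) {
  cube([574, 140, 15]);
  translate([0, 0, 15]) cube([574, 15, 240]);
  translate([0, 125, 15]) cube([574, 15, 240]);
  translate([0, 15, 15]) cube([15, 110, 240]);
  translate([559, 15, 15]) cube([15, 110, 240]);
}
translate([50, 313, 959]) {
  cube([572, 132, 22]);
  translate([0, 0, 22]) cube([572, 22, 296]);
  translate([0, 110, 22]) cube([572, 22, 296]);
  translate([0, 22, 22]) cube([22, 88, 296]);
  translate([550, 22, 22]) cube([22, 88, 296]);
}
translate([58, 316, 1277]) {
  cube([556, 126, 21]);
  translate([0, 0, 21]) cube([556, 21, 250]);
  translate([0, 105, 21]) cube([556, 21, 250]);
  translate([0, 21, 21]) cube([21, 84, 250]);
  translate([535, 21, 21]) cube([21, 84, 250]);
}
translate([59, 317, 1548]) {
  cube([554, 124, 17]);
  translate([0, 0, 17]) cube([554, 17, 210]);
  translate([0, 107, 17]) cube([554, 17, 210]);
  translate([0, 17, 17]) cube([17, 90, 210]);
  translate([537, 17, 17]) cube([17, 90, 210]);
}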